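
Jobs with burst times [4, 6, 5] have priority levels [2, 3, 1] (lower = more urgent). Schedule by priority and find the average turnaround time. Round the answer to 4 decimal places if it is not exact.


Sort by priority (ascending = highest first):
Order: [(1, 5), (2, 4), (3, 6)]
Completion times:
  Priority 1, burst=5, C=5
  Priority 2, burst=4, C=9
  Priority 3, burst=6, C=15
Average turnaround = 29/3 = 9.6667

9.6667


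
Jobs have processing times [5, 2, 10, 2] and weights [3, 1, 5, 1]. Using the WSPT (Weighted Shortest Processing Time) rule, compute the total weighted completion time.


Compute p/w ratios and sort ascending (WSPT): [(5, 3), (2, 1), (10, 5), (2, 1)]
Compute weighted completion times:
  Job (p=5,w=3): C=5, w*C=3*5=15
  Job (p=2,w=1): C=7, w*C=1*7=7
  Job (p=10,w=5): C=17, w*C=5*17=85
  Job (p=2,w=1): C=19, w*C=1*19=19
Total weighted completion time = 126

126


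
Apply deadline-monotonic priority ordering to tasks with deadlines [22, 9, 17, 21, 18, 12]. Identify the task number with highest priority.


Sort tasks by relative deadline (ascending):
  Task 2: deadline = 9
  Task 6: deadline = 12
  Task 3: deadline = 17
  Task 5: deadline = 18
  Task 4: deadline = 21
  Task 1: deadline = 22
Priority order (highest first): [2, 6, 3, 5, 4, 1]
Highest priority task = 2

2


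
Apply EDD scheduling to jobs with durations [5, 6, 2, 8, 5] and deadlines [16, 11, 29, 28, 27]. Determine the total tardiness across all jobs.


Sort by due date (EDD order): [(6, 11), (5, 16), (5, 27), (8, 28), (2, 29)]
Compute completion times and tardiness:
  Job 1: p=6, d=11, C=6, tardiness=max(0,6-11)=0
  Job 2: p=5, d=16, C=11, tardiness=max(0,11-16)=0
  Job 3: p=5, d=27, C=16, tardiness=max(0,16-27)=0
  Job 4: p=8, d=28, C=24, tardiness=max(0,24-28)=0
  Job 5: p=2, d=29, C=26, tardiness=max(0,26-29)=0
Total tardiness = 0

0


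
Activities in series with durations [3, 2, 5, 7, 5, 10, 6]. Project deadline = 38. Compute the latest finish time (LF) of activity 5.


LF(activity 5) = deadline - sum of successor durations
Successors: activities 6 through 7 with durations [10, 6]
Sum of successor durations = 16
LF = 38 - 16 = 22

22


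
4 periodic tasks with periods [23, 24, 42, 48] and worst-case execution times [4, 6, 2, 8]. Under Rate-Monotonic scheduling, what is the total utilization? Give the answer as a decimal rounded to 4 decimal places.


Compute individual utilizations (exact fractions):
  Task 1: C/T = 4/23 (approx. 0.1739)
  Task 2: C/T = 6/24 = 1/4 (approx. 0.25)
  Task 3: C/T = 2/42 = 1/21 (approx. 0.0476)
  Task 4: C/T = 8/48 = 1/6 (approx. 0.1667)
Total utilization U = 4/23 + 1/4 + 1/21 + 1/6 = 411/644
Rounded to 4 decimal places: U = 0.6382
RM (Liu & Layland) bound for 4 tasks = 0.756828; compare with U = 411/644 (approx. 0.638199)
U <= bound, so schedulable by RM sufficient condition.

0.6382


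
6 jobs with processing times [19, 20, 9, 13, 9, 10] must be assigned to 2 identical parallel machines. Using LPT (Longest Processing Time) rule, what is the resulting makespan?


Sort jobs in decreasing order (LPT): [20, 19, 13, 10, 9, 9]
Assign each job to the least loaded machine:
  Machine 1: jobs [20, 10, 9], load = 39
  Machine 2: jobs [19, 13, 9], load = 41
Makespan = max load = 41

41


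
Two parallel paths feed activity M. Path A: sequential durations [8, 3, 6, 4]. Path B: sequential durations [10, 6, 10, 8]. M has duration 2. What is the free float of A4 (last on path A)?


ES(A4) = sum of predecessors on chain A = 17
EF(A4) = ES + duration = 17 + 4 = 21
Successor of A4 is M. ES(M) = max(sum(A), sum(B)) = max(21, 34) = 34
Free float = ES(successor) - EF(current) = 34 - 21 = 13

13


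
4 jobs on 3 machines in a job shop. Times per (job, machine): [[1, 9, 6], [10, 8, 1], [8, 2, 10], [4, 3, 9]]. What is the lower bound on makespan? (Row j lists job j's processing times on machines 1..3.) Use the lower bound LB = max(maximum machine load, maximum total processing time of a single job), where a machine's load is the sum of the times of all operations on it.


Machine loads:
  Machine 1: 1 + 10 + 8 + 4 = 23
  Machine 2: 9 + 8 + 2 + 3 = 22
  Machine 3: 6 + 1 + 10 + 9 = 26
Max machine load = 26
Job totals:
  Job 1: 16
  Job 2: 19
  Job 3: 20
  Job 4: 16
Max job total = 20
Lower bound = max(26, 20) = 26

26


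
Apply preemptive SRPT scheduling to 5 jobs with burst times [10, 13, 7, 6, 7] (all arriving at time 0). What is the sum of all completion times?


Since all jobs arrive at t=0, SRPT equals SPT ordering.
SPT order: [6, 7, 7, 10, 13]
Completion times:
  Job 1: p=6, C=6
  Job 2: p=7, C=13
  Job 3: p=7, C=20
  Job 4: p=10, C=30
  Job 5: p=13, C=43
Total completion time = 6 + 13 + 20 + 30 + 43 = 112

112


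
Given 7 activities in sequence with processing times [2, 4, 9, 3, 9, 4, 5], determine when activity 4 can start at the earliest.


Activity 4 starts after activities 1 through 3 complete.
Predecessor durations: [2, 4, 9]
ES = 2 + 4 + 9 = 15

15


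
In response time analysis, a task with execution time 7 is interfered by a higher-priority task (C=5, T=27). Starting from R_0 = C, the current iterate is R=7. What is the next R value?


R_next = C + ceil(R_prev / T_hp) * C_hp
ceil(7 / 27) = ceil(0.2593) = 1
Interference = 1 * 5 = 5
R_next = 7 + 5 = 12

12


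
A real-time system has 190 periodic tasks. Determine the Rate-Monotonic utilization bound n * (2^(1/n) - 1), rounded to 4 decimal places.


Compute 2^(1/190) = 1.0036548056
Subtract 1: 1.0036548056 - 1 = 0.0036548056
Multiply by n: 190 * 0.0036548056 = 0.6944130640
Round to 4 dp: 0.6944

0.6944


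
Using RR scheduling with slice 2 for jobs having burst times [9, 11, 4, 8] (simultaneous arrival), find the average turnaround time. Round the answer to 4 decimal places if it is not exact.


Time quantum = 2
Execution trace:
  J1 runs 2 units, time = 2
  J2 runs 2 units, time = 4
  J3 runs 2 units, time = 6
  J4 runs 2 units, time = 8
  J1 runs 2 units, time = 10
  J2 runs 2 units, time = 12
  J3 runs 2 units, time = 14
  J4 runs 2 units, time = 16
  J1 runs 2 units, time = 18
  J2 runs 2 units, time = 20
  J4 runs 2 units, time = 22
  J1 runs 2 units, time = 24
  J2 runs 2 units, time = 26
  J4 runs 2 units, time = 28
  J1 runs 1 units, time = 29
  J2 runs 2 units, time = 31
  J2 runs 1 units, time = 32
Finish times: [29, 32, 14, 28]
Average turnaround = 103/4 = 25.75

25.75


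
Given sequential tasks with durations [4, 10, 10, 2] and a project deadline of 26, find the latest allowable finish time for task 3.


LF(activity 3) = deadline - sum of successor durations
Successors: activities 4 through 4 with durations [2]
Sum of successor durations = 2
LF = 26 - 2 = 24

24


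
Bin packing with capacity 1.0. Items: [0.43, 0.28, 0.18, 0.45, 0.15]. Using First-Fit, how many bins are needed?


Place items sequentially using First-Fit:
  Item 0.43 -> new Bin 1
  Item 0.28 -> Bin 1 (now 0.71)
  Item 0.18 -> Bin 1 (now 0.89)
  Item 0.45 -> new Bin 2
  Item 0.15 -> Bin 2 (now 0.6)
Total bins used = 2

2


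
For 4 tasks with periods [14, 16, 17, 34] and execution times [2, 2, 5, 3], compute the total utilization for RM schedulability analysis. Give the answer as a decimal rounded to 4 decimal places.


Compute individual utilizations (exact fractions):
  Task 1: C/T = 2/14 = 1/7 (approx. 0.1429)
  Task 2: C/T = 2/16 = 1/8 (approx. 0.125)
  Task 3: C/T = 5/17 (approx. 0.2941)
  Task 4: C/T = 3/34 (approx. 0.0882)
Total utilization U = 1/7 + 1/8 + 5/17 + 3/34 = 619/952
Rounded to 4 decimal places: U = 0.6502
RM (Liu & Layland) bound for 4 tasks = 0.756828; compare with U = 619/952 (approx. 0.650210)
U <= bound, so schedulable by RM sufficient condition.

0.6502


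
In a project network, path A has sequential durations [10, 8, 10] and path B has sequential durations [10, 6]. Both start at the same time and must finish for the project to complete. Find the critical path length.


Path A total = 10 + 8 + 10 = 28
Path B total = 10 + 6 = 16
Critical path = longest path = max(28, 16) = 28

28


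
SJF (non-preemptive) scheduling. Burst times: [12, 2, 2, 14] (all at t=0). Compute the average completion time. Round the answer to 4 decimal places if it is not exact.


SJF order (ascending): [2, 2, 12, 14]
Completion times:
  Job 1: burst=2, C=2
  Job 2: burst=2, C=4
  Job 3: burst=12, C=16
  Job 4: burst=14, C=30
Average completion = 52/4 = 13.0

13.0


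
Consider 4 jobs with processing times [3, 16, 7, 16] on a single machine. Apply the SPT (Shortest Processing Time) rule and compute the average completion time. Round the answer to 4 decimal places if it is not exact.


Sort jobs by processing time (SPT order): [3, 7, 16, 16]
Compute completion times sequentially:
  Job 1: processing = 3, completes at 3
  Job 2: processing = 7, completes at 10
  Job 3: processing = 16, completes at 26
  Job 4: processing = 16, completes at 42
Sum of completion times = 81
Average completion time = 81/4 = 20.25

20.25


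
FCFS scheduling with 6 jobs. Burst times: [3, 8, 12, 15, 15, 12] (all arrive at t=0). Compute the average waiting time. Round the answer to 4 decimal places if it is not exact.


FCFS order (as given): [3, 8, 12, 15, 15, 12]
Waiting times:
  Job 1: wait = 0
  Job 2: wait = 3
  Job 3: wait = 11
  Job 4: wait = 23
  Job 5: wait = 38
  Job 6: wait = 53
Sum of waiting times = 128
Average waiting time = 128/6 = 21.3333

21.3333


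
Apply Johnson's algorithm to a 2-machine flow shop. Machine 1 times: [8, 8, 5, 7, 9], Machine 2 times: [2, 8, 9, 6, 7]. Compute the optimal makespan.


Apply Johnson's rule:
  Group 1 (a <= b): [(3, 5, 9), (2, 8, 8)]
  Group 2 (a > b): [(5, 9, 7), (4, 7, 6), (1, 8, 2)]
Optimal job order: [3, 2, 5, 4, 1]
Schedule:
  Job 3: M1 done at 5, M2 done at 14
  Job 2: M1 done at 13, M2 done at 22
  Job 5: M1 done at 22, M2 done at 29
  Job 4: M1 done at 29, M2 done at 35
  Job 1: M1 done at 37, M2 done at 39
Makespan = 39

39


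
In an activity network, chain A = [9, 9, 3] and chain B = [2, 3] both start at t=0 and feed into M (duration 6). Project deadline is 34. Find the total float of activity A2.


Forward pass: ES(A2) = sum of predecessors on chain A = 9
EF = ES + duration = 9 + 9 = 18
Backward pass: LF(M) = deadline = 34; LS(M) = 34 - 6 = 28
LF(A2) = LS(M) - sum(successors on chain A) = 28 - 3 = 25
LS = LF - duration = 25 - 9 = 16
Total float = LS - ES = 16 - 9 = 7

7


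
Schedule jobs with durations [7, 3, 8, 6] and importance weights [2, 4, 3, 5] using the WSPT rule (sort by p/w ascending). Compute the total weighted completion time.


Compute p/w ratios and sort ascending (WSPT): [(3, 4), (6, 5), (8, 3), (7, 2)]
Compute weighted completion times:
  Job (p=3,w=4): C=3, w*C=4*3=12
  Job (p=6,w=5): C=9, w*C=5*9=45
  Job (p=8,w=3): C=17, w*C=3*17=51
  Job (p=7,w=2): C=24, w*C=2*24=48
Total weighted completion time = 156

156


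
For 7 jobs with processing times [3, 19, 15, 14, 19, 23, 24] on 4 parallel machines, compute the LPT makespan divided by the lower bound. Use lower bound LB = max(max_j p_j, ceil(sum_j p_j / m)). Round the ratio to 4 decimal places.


LPT order: [24, 23, 19, 19, 15, 14, 3]
Machine loads after assignment: [24, 26, 34, 33]
LPT makespan = 34
Lower bound = max(max_job, ceil(total/4)) = max(24, 30) = 30
Ratio = 34 / 30 = 1.1333

1.1333


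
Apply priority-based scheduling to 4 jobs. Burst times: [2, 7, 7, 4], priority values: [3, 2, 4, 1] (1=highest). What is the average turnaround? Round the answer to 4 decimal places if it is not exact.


Sort by priority (ascending = highest first):
Order: [(1, 4), (2, 7), (3, 2), (4, 7)]
Completion times:
  Priority 1, burst=4, C=4
  Priority 2, burst=7, C=11
  Priority 3, burst=2, C=13
  Priority 4, burst=7, C=20
Average turnaround = 48/4 = 12.0

12.0


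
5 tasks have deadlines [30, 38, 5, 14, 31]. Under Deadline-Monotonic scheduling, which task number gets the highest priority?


Sort tasks by relative deadline (ascending):
  Task 3: deadline = 5
  Task 4: deadline = 14
  Task 1: deadline = 30
  Task 5: deadline = 31
  Task 2: deadline = 38
Priority order (highest first): [3, 4, 1, 5, 2]
Highest priority task = 3

3


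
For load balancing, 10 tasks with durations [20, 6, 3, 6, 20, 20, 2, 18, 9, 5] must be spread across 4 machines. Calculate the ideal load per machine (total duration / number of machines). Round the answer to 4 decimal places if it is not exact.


Total processing time = 20 + 6 + 3 + 6 + 20 + 20 + 2 + 18 + 9 + 5 = 109
Number of machines = 4
Ideal balanced load = 109 / 4 = 27.25

27.25


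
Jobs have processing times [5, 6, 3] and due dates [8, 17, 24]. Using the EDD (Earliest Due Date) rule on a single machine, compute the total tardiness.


Sort by due date (EDD order): [(5, 8), (6, 17), (3, 24)]
Compute completion times and tardiness:
  Job 1: p=5, d=8, C=5, tardiness=max(0,5-8)=0
  Job 2: p=6, d=17, C=11, tardiness=max(0,11-17)=0
  Job 3: p=3, d=24, C=14, tardiness=max(0,14-24)=0
Total tardiness = 0

0


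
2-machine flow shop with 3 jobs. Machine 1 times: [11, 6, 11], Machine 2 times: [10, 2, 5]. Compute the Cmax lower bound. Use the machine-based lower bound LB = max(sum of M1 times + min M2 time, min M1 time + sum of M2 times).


LB1 = sum(M1 times) + min(M2 times) = 28 + 2 = 30
LB2 = min(M1 times) + sum(M2 times) = 6 + 17 = 23
Lower bound = max(LB1, LB2) = max(30, 23) = 30

30


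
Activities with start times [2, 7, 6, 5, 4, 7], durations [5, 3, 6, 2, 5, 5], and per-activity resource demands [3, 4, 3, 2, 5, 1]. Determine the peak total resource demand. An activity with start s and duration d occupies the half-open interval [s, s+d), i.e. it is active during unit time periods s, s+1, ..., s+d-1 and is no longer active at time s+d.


Each activity i is active on [start_i, start_i + duration_i).
Compute total resource usage per time slot:
  t=0: active resources = [], total = 0
  t=1: active resources = [], total = 0
  t=2: active resources = [3], total = 3
  t=3: active resources = [3], total = 3
  t=4: active resources = [3, 5], total = 8
  t=5: active resources = [3, 2, 5], total = 10
  t=6: active resources = [3, 3, 2, 5], total = 13
  t=7: active resources = [4, 3, 5, 1], total = 13
  t=8: active resources = [4, 3, 5, 1], total = 13
  t=9: active resources = [4, 3, 1], total = 8
  t=10: active resources = [3, 1], total = 4
  t=11: active resources = [3, 1], total = 4
Peak resource demand = 13

13


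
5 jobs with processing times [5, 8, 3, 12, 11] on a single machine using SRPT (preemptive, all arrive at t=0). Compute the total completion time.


Since all jobs arrive at t=0, SRPT equals SPT ordering.
SPT order: [3, 5, 8, 11, 12]
Completion times:
  Job 1: p=3, C=3
  Job 2: p=5, C=8
  Job 3: p=8, C=16
  Job 4: p=11, C=27
  Job 5: p=12, C=39
Total completion time = 3 + 8 + 16 + 27 + 39 = 93

93


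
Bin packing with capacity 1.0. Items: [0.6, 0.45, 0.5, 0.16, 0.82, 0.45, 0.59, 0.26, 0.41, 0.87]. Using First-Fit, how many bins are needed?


Place items sequentially using First-Fit:
  Item 0.6 -> new Bin 1
  Item 0.45 -> new Bin 2
  Item 0.5 -> Bin 2 (now 0.95)
  Item 0.16 -> Bin 1 (now 0.76)
  Item 0.82 -> new Bin 3
  Item 0.45 -> new Bin 4
  Item 0.59 -> new Bin 5
  Item 0.26 -> Bin 4 (now 0.71)
  Item 0.41 -> Bin 5 (now 1.0)
  Item 0.87 -> new Bin 6
Total bins used = 6

6


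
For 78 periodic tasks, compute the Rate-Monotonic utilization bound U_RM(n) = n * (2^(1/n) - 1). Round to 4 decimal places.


Compute 2^(1/78) = 1.0089261045
Subtract 1: 1.0089261045 - 1 = 0.0089261045
Multiply by n: 78 * 0.0089261045 = 0.6962361510
Round to 4 dp: 0.6962

0.6962


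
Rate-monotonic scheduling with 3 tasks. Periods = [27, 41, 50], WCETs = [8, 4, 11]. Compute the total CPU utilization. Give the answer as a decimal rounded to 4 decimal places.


Compute individual utilizations (exact fractions):
  Task 1: C/T = 8/27 (approx. 0.2963)
  Task 2: C/T = 4/41 (approx. 0.0976)
  Task 3: C/T = 11/50 (approx. 0.22)
Total utilization U = 8/27 + 4/41 + 11/50 = 33977/55350
Rounded to 4 decimal places: U = 0.6139
RM (Liu & Layland) bound for 3 tasks = 0.779763; compare with U = 33977/55350 (approx. 0.613857)
U <= bound, so schedulable by RM sufficient condition.

0.6139


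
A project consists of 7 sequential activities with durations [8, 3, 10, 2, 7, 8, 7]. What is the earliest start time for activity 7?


Activity 7 starts after activities 1 through 6 complete.
Predecessor durations: [8, 3, 10, 2, 7, 8]
ES = 8 + 3 + 10 + 2 + 7 + 8 = 38

38


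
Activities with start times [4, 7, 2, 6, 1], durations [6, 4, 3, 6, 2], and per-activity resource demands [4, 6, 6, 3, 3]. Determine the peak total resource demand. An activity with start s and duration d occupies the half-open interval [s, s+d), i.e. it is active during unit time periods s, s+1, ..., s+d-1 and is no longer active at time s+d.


Each activity i is active on [start_i, start_i + duration_i).
Compute total resource usage per time slot:
  t=0: active resources = [], total = 0
  t=1: active resources = [3], total = 3
  t=2: active resources = [6, 3], total = 9
  t=3: active resources = [6], total = 6
  t=4: active resources = [4, 6], total = 10
  t=5: active resources = [4], total = 4
  t=6: active resources = [4, 3], total = 7
  t=7: active resources = [4, 6, 3], total = 13
  t=8: active resources = [4, 6, 3], total = 13
  t=9: active resources = [4, 6, 3], total = 13
  t=10: active resources = [6, 3], total = 9
  t=11: active resources = [3], total = 3
Peak resource demand = 13

13


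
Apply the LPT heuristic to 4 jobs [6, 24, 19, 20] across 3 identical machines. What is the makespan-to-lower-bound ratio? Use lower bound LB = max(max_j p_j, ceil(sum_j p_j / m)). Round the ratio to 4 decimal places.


LPT order: [24, 20, 19, 6]
Machine loads after assignment: [24, 20, 25]
LPT makespan = 25
Lower bound = max(max_job, ceil(total/3)) = max(24, 23) = 24
Ratio = 25 / 24 = 1.0417

1.0417


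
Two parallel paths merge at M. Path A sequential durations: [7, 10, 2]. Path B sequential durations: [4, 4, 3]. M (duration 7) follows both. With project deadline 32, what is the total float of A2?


Forward pass: ES(A2) = sum of predecessors on chain A = 7
EF = ES + duration = 7 + 10 = 17
Backward pass: LF(M) = deadline = 32; LS(M) = 32 - 7 = 25
LF(A2) = LS(M) - sum(successors on chain A) = 25 - 2 = 23
LS = LF - duration = 23 - 10 = 13
Total float = LS - ES = 13 - 7 = 6

6


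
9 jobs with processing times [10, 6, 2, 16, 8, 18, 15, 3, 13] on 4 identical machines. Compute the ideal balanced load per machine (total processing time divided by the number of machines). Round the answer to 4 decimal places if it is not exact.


Total processing time = 10 + 6 + 2 + 16 + 8 + 18 + 15 + 3 + 13 = 91
Number of machines = 4
Ideal balanced load = 91 / 4 = 22.75

22.75


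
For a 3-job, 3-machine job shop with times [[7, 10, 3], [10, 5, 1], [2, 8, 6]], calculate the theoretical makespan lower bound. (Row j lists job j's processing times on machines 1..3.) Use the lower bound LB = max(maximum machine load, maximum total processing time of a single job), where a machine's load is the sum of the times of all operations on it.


Machine loads:
  Machine 1: 7 + 10 + 2 = 19
  Machine 2: 10 + 5 + 8 = 23
  Machine 3: 3 + 1 + 6 = 10
Max machine load = 23
Job totals:
  Job 1: 20
  Job 2: 16
  Job 3: 16
Max job total = 20
Lower bound = max(23, 20) = 23

23


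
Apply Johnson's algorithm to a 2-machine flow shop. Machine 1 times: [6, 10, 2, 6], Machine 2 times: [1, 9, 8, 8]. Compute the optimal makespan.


Apply Johnson's rule:
  Group 1 (a <= b): [(3, 2, 8), (4, 6, 8)]
  Group 2 (a > b): [(2, 10, 9), (1, 6, 1)]
Optimal job order: [3, 4, 2, 1]
Schedule:
  Job 3: M1 done at 2, M2 done at 10
  Job 4: M1 done at 8, M2 done at 18
  Job 2: M1 done at 18, M2 done at 27
  Job 1: M1 done at 24, M2 done at 28
Makespan = 28

28


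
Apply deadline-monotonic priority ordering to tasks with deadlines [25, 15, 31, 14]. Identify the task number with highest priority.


Sort tasks by relative deadline (ascending):
  Task 4: deadline = 14
  Task 2: deadline = 15
  Task 1: deadline = 25
  Task 3: deadline = 31
Priority order (highest first): [4, 2, 1, 3]
Highest priority task = 4

4


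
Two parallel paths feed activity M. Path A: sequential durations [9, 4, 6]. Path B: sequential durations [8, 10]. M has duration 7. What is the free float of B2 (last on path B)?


ES(B2) = sum of predecessors on chain B = 8
EF(B2) = ES + duration = 8 + 10 = 18
Successor of B2 is M. ES(M) = max(sum(A), sum(B)) = max(19, 18) = 19
Free float = ES(successor) - EF(current) = 19 - 18 = 1

1


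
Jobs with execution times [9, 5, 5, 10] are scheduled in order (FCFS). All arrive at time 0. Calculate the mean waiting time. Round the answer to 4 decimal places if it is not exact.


FCFS order (as given): [9, 5, 5, 10]
Waiting times:
  Job 1: wait = 0
  Job 2: wait = 9
  Job 3: wait = 14
  Job 4: wait = 19
Sum of waiting times = 42
Average waiting time = 42/4 = 10.5

10.5


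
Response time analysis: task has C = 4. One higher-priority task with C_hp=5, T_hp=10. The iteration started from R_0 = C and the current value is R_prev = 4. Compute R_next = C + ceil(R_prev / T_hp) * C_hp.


R_next = C + ceil(R_prev / T_hp) * C_hp
ceil(4 / 10) = ceil(0.4) = 1
Interference = 1 * 5 = 5
R_next = 4 + 5 = 9

9


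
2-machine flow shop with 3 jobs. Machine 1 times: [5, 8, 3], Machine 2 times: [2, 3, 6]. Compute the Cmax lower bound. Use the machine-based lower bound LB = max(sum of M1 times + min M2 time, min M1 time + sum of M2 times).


LB1 = sum(M1 times) + min(M2 times) = 16 + 2 = 18
LB2 = min(M1 times) + sum(M2 times) = 3 + 11 = 14
Lower bound = max(LB1, LB2) = max(18, 14) = 18

18


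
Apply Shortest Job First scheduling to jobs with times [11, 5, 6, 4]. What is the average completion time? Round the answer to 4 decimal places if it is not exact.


SJF order (ascending): [4, 5, 6, 11]
Completion times:
  Job 1: burst=4, C=4
  Job 2: burst=5, C=9
  Job 3: burst=6, C=15
  Job 4: burst=11, C=26
Average completion = 54/4 = 13.5

13.5


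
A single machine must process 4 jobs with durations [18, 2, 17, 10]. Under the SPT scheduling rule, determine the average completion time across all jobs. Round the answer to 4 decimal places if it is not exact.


Sort jobs by processing time (SPT order): [2, 10, 17, 18]
Compute completion times sequentially:
  Job 1: processing = 2, completes at 2
  Job 2: processing = 10, completes at 12
  Job 3: processing = 17, completes at 29
  Job 4: processing = 18, completes at 47
Sum of completion times = 90
Average completion time = 90/4 = 22.5

22.5


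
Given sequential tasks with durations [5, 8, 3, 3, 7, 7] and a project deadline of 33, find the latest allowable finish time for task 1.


LF(activity 1) = deadline - sum of successor durations
Successors: activities 2 through 6 with durations [8, 3, 3, 7, 7]
Sum of successor durations = 28
LF = 33 - 28 = 5

5


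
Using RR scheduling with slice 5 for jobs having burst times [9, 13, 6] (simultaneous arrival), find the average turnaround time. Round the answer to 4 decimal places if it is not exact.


Time quantum = 5
Execution trace:
  J1 runs 5 units, time = 5
  J2 runs 5 units, time = 10
  J3 runs 5 units, time = 15
  J1 runs 4 units, time = 19
  J2 runs 5 units, time = 24
  J3 runs 1 units, time = 25
  J2 runs 3 units, time = 28
Finish times: [19, 28, 25]
Average turnaround = 72/3 = 24.0

24.0


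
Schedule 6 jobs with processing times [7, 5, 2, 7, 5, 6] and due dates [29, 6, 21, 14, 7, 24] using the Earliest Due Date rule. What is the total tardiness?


Sort by due date (EDD order): [(5, 6), (5, 7), (7, 14), (2, 21), (6, 24), (7, 29)]
Compute completion times and tardiness:
  Job 1: p=5, d=6, C=5, tardiness=max(0,5-6)=0
  Job 2: p=5, d=7, C=10, tardiness=max(0,10-7)=3
  Job 3: p=7, d=14, C=17, tardiness=max(0,17-14)=3
  Job 4: p=2, d=21, C=19, tardiness=max(0,19-21)=0
  Job 5: p=6, d=24, C=25, tardiness=max(0,25-24)=1
  Job 6: p=7, d=29, C=32, tardiness=max(0,32-29)=3
Total tardiness = 10

10


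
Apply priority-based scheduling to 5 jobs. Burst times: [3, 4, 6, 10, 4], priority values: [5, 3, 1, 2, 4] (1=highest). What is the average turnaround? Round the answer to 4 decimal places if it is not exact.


Sort by priority (ascending = highest first):
Order: [(1, 6), (2, 10), (3, 4), (4, 4), (5, 3)]
Completion times:
  Priority 1, burst=6, C=6
  Priority 2, burst=10, C=16
  Priority 3, burst=4, C=20
  Priority 4, burst=4, C=24
  Priority 5, burst=3, C=27
Average turnaround = 93/5 = 18.6

18.6


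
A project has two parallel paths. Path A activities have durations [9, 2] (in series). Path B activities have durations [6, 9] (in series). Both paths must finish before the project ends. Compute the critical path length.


Path A total = 9 + 2 = 11
Path B total = 6 + 9 = 15
Critical path = longest path = max(11, 15) = 15

15


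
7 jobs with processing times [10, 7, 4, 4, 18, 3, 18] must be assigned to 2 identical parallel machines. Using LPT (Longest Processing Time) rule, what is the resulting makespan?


Sort jobs in decreasing order (LPT): [18, 18, 10, 7, 4, 4, 3]
Assign each job to the least loaded machine:
  Machine 1: jobs [18, 10, 4], load = 32
  Machine 2: jobs [18, 7, 4, 3], load = 32
Makespan = max load = 32

32


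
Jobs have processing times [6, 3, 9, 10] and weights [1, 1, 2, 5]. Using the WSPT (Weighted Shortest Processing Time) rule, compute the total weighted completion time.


Compute p/w ratios and sort ascending (WSPT): [(10, 5), (3, 1), (9, 2), (6, 1)]
Compute weighted completion times:
  Job (p=10,w=5): C=10, w*C=5*10=50
  Job (p=3,w=1): C=13, w*C=1*13=13
  Job (p=9,w=2): C=22, w*C=2*22=44
  Job (p=6,w=1): C=28, w*C=1*28=28
Total weighted completion time = 135

135


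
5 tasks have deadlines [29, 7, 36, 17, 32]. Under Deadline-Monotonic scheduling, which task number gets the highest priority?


Sort tasks by relative deadline (ascending):
  Task 2: deadline = 7
  Task 4: deadline = 17
  Task 1: deadline = 29
  Task 5: deadline = 32
  Task 3: deadline = 36
Priority order (highest first): [2, 4, 1, 5, 3]
Highest priority task = 2

2


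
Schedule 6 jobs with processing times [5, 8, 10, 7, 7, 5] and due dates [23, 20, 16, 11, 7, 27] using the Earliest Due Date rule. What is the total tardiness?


Sort by due date (EDD order): [(7, 7), (7, 11), (10, 16), (8, 20), (5, 23), (5, 27)]
Compute completion times and tardiness:
  Job 1: p=7, d=7, C=7, tardiness=max(0,7-7)=0
  Job 2: p=7, d=11, C=14, tardiness=max(0,14-11)=3
  Job 3: p=10, d=16, C=24, tardiness=max(0,24-16)=8
  Job 4: p=8, d=20, C=32, tardiness=max(0,32-20)=12
  Job 5: p=5, d=23, C=37, tardiness=max(0,37-23)=14
  Job 6: p=5, d=27, C=42, tardiness=max(0,42-27)=15
Total tardiness = 52

52


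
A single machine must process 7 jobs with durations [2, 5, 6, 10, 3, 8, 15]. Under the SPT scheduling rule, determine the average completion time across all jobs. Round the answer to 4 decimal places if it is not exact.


Sort jobs by processing time (SPT order): [2, 3, 5, 6, 8, 10, 15]
Compute completion times sequentially:
  Job 1: processing = 2, completes at 2
  Job 2: processing = 3, completes at 5
  Job 3: processing = 5, completes at 10
  Job 4: processing = 6, completes at 16
  Job 5: processing = 8, completes at 24
  Job 6: processing = 10, completes at 34
  Job 7: processing = 15, completes at 49
Sum of completion times = 140
Average completion time = 140/7 = 20.0

20.0


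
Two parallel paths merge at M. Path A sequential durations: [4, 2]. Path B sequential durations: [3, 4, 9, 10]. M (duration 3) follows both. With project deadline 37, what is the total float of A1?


Forward pass: ES(A1) = sum of predecessors on chain A = 0
EF = ES + duration = 0 + 4 = 4
Backward pass: LF(M) = deadline = 37; LS(M) = 37 - 3 = 34
LF(A1) = LS(M) - sum(successors on chain A) = 34 - 2 = 32
LS = LF - duration = 32 - 4 = 28
Total float = LS - ES = 28 - 0 = 28

28


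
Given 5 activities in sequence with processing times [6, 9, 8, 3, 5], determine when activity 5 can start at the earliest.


Activity 5 starts after activities 1 through 4 complete.
Predecessor durations: [6, 9, 8, 3]
ES = 6 + 9 + 8 + 3 = 26

26


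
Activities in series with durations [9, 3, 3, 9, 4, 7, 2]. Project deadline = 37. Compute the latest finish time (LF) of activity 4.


LF(activity 4) = deadline - sum of successor durations
Successors: activities 5 through 7 with durations [4, 7, 2]
Sum of successor durations = 13
LF = 37 - 13 = 24

24


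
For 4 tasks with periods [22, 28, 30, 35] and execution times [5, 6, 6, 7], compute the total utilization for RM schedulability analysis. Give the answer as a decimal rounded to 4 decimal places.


Compute individual utilizations (exact fractions):
  Task 1: C/T = 5/22 (approx. 0.2273)
  Task 2: C/T = 6/28 = 3/14 (approx. 0.2143)
  Task 3: C/T = 6/30 = 1/5 (approx. 0.2)
  Task 4: C/T = 7/35 = 1/5 (approx. 0.2)
Total utilization U = 5/22 + 3/14 + 1/5 + 1/5 = 324/385
Rounded to 4 decimal places: U = 0.8416
RM (Liu & Layland) bound for 4 tasks = 0.756828; compare with U = 324/385 (approx. 0.841558)
bound < U <= 1, so the RM sufficient condition is not met (inconclusive; an exact test such as response-time analysis is needed).

0.8416


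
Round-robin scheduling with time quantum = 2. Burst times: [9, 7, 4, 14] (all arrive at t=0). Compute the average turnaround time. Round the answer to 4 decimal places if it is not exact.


Time quantum = 2
Execution trace:
  J1 runs 2 units, time = 2
  J2 runs 2 units, time = 4
  J3 runs 2 units, time = 6
  J4 runs 2 units, time = 8
  J1 runs 2 units, time = 10
  J2 runs 2 units, time = 12
  J3 runs 2 units, time = 14
  J4 runs 2 units, time = 16
  J1 runs 2 units, time = 18
  J2 runs 2 units, time = 20
  J4 runs 2 units, time = 22
  J1 runs 2 units, time = 24
  J2 runs 1 units, time = 25
  J4 runs 2 units, time = 27
  J1 runs 1 units, time = 28
  J4 runs 2 units, time = 30
  J4 runs 2 units, time = 32
  J4 runs 2 units, time = 34
Finish times: [28, 25, 14, 34]
Average turnaround = 101/4 = 25.25

25.25


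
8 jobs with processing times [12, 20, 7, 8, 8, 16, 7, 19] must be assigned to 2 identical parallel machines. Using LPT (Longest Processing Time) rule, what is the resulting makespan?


Sort jobs in decreasing order (LPT): [20, 19, 16, 12, 8, 8, 7, 7]
Assign each job to the least loaded machine:
  Machine 1: jobs [20, 12, 8, 7], load = 47
  Machine 2: jobs [19, 16, 8, 7], load = 50
Makespan = max load = 50

50


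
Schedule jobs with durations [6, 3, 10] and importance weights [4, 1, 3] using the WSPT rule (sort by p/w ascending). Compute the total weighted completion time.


Compute p/w ratios and sort ascending (WSPT): [(6, 4), (3, 1), (10, 3)]
Compute weighted completion times:
  Job (p=6,w=4): C=6, w*C=4*6=24
  Job (p=3,w=1): C=9, w*C=1*9=9
  Job (p=10,w=3): C=19, w*C=3*19=57
Total weighted completion time = 90

90


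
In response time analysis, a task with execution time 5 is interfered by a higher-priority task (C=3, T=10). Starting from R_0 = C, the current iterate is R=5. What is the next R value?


R_next = C + ceil(R_prev / T_hp) * C_hp
ceil(5 / 10) = ceil(0.5) = 1
Interference = 1 * 3 = 3
R_next = 5 + 3 = 8

8


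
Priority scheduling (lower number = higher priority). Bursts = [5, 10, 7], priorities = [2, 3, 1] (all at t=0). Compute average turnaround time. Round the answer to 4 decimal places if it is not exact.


Sort by priority (ascending = highest first):
Order: [(1, 7), (2, 5), (3, 10)]
Completion times:
  Priority 1, burst=7, C=7
  Priority 2, burst=5, C=12
  Priority 3, burst=10, C=22
Average turnaround = 41/3 = 13.6667

13.6667


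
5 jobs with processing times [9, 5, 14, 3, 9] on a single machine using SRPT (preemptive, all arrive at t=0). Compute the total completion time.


Since all jobs arrive at t=0, SRPT equals SPT ordering.
SPT order: [3, 5, 9, 9, 14]
Completion times:
  Job 1: p=3, C=3
  Job 2: p=5, C=8
  Job 3: p=9, C=17
  Job 4: p=9, C=26
  Job 5: p=14, C=40
Total completion time = 3 + 8 + 17 + 26 + 40 = 94

94


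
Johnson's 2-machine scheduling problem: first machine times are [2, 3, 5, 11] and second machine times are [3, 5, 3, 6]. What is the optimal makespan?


Apply Johnson's rule:
  Group 1 (a <= b): [(1, 2, 3), (2, 3, 5)]
  Group 2 (a > b): [(4, 11, 6), (3, 5, 3)]
Optimal job order: [1, 2, 4, 3]
Schedule:
  Job 1: M1 done at 2, M2 done at 5
  Job 2: M1 done at 5, M2 done at 10
  Job 4: M1 done at 16, M2 done at 22
  Job 3: M1 done at 21, M2 done at 25
Makespan = 25

25


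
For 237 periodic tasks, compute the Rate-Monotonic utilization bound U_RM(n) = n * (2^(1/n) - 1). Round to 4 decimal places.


Compute 2^(1/237) = 1.0029289527
Subtract 1: 1.0029289527 - 1 = 0.0029289527
Multiply by n: 237 * 0.0029289527 = 0.6941617899
Round to 4 dp: 0.6942

0.6942


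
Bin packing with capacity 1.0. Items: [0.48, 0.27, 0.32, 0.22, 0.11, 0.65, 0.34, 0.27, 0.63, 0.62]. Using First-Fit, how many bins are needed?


Place items sequentially using First-Fit:
  Item 0.48 -> new Bin 1
  Item 0.27 -> Bin 1 (now 0.75)
  Item 0.32 -> new Bin 2
  Item 0.22 -> Bin 1 (now 0.97)
  Item 0.11 -> Bin 2 (now 0.43)
  Item 0.65 -> new Bin 3
  Item 0.34 -> Bin 2 (now 0.77)
  Item 0.27 -> Bin 3 (now 0.92)
  Item 0.63 -> new Bin 4
  Item 0.62 -> new Bin 5
Total bins used = 5

5


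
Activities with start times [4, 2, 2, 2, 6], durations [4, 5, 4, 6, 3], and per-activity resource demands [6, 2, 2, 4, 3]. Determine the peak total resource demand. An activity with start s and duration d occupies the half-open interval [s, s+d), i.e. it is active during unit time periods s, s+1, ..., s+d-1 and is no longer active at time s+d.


Each activity i is active on [start_i, start_i + duration_i).
Compute total resource usage per time slot:
  t=0: active resources = [], total = 0
  t=1: active resources = [], total = 0
  t=2: active resources = [2, 2, 4], total = 8
  t=3: active resources = [2, 2, 4], total = 8
  t=4: active resources = [6, 2, 2, 4], total = 14
  t=5: active resources = [6, 2, 2, 4], total = 14
  t=6: active resources = [6, 2, 4, 3], total = 15
  t=7: active resources = [6, 4, 3], total = 13
  t=8: active resources = [3], total = 3
Peak resource demand = 15

15


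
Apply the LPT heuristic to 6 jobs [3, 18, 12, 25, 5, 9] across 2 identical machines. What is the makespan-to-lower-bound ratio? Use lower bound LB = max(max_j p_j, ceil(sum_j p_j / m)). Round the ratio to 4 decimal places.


LPT order: [25, 18, 12, 9, 5, 3]
Machine loads after assignment: [37, 35]
LPT makespan = 37
Lower bound = max(max_job, ceil(total/2)) = max(25, 36) = 36
Ratio = 37 / 36 = 1.0278

1.0278


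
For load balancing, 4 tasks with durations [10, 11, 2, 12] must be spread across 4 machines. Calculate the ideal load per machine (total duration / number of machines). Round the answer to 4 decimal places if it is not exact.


Total processing time = 10 + 11 + 2 + 12 = 35
Number of machines = 4
Ideal balanced load = 35 / 4 = 8.75

8.75


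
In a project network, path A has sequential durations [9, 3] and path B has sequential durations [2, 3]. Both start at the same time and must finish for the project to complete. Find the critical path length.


Path A total = 9 + 3 = 12
Path B total = 2 + 3 = 5
Critical path = longest path = max(12, 5) = 12

12


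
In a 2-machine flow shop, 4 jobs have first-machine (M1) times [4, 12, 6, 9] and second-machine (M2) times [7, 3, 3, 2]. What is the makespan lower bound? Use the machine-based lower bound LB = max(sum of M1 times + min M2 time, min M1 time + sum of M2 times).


LB1 = sum(M1 times) + min(M2 times) = 31 + 2 = 33
LB2 = min(M1 times) + sum(M2 times) = 4 + 15 = 19
Lower bound = max(LB1, LB2) = max(33, 19) = 33

33


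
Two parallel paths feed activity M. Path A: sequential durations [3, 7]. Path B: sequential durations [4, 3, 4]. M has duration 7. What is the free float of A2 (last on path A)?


ES(A2) = sum of predecessors on chain A = 3
EF(A2) = ES + duration = 3 + 7 = 10
Successor of A2 is M. ES(M) = max(sum(A), sum(B)) = max(10, 11) = 11
Free float = ES(successor) - EF(current) = 11 - 10 = 1

1


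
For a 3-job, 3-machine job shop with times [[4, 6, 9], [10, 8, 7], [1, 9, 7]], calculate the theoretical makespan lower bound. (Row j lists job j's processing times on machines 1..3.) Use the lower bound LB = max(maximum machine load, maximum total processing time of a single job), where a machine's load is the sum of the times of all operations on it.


Machine loads:
  Machine 1: 4 + 10 + 1 = 15
  Machine 2: 6 + 8 + 9 = 23
  Machine 3: 9 + 7 + 7 = 23
Max machine load = 23
Job totals:
  Job 1: 19
  Job 2: 25
  Job 3: 17
Max job total = 25
Lower bound = max(23, 25) = 25

25


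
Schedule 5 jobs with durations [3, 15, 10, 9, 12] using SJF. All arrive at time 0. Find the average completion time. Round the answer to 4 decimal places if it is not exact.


SJF order (ascending): [3, 9, 10, 12, 15]
Completion times:
  Job 1: burst=3, C=3
  Job 2: burst=9, C=12
  Job 3: burst=10, C=22
  Job 4: burst=12, C=34
  Job 5: burst=15, C=49
Average completion = 120/5 = 24.0

24.0


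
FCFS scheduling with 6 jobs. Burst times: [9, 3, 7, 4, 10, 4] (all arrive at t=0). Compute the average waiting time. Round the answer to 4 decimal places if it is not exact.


FCFS order (as given): [9, 3, 7, 4, 10, 4]
Waiting times:
  Job 1: wait = 0
  Job 2: wait = 9
  Job 3: wait = 12
  Job 4: wait = 19
  Job 5: wait = 23
  Job 6: wait = 33
Sum of waiting times = 96
Average waiting time = 96/6 = 16.0

16.0


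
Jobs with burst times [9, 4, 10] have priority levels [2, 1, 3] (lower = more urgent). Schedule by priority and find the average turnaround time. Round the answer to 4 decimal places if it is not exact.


Sort by priority (ascending = highest first):
Order: [(1, 4), (2, 9), (3, 10)]
Completion times:
  Priority 1, burst=4, C=4
  Priority 2, burst=9, C=13
  Priority 3, burst=10, C=23
Average turnaround = 40/3 = 13.3333

13.3333


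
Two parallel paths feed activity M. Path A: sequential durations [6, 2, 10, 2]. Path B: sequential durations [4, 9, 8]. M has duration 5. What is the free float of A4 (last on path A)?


ES(A4) = sum of predecessors on chain A = 18
EF(A4) = ES + duration = 18 + 2 = 20
Successor of A4 is M. ES(M) = max(sum(A), sum(B)) = max(20, 21) = 21
Free float = ES(successor) - EF(current) = 21 - 20 = 1

1


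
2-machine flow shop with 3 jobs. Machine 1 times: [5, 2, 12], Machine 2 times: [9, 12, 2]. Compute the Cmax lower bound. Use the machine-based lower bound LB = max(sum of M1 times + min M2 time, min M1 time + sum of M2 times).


LB1 = sum(M1 times) + min(M2 times) = 19 + 2 = 21
LB2 = min(M1 times) + sum(M2 times) = 2 + 23 = 25
Lower bound = max(LB1, LB2) = max(21, 25) = 25

25


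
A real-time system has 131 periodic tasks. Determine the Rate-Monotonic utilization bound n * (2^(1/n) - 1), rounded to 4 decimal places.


Compute 2^(1/131) = 1.0053052230
Subtract 1: 1.0053052230 - 1 = 0.0053052230
Multiply by n: 131 * 0.0053052230 = 0.6949842130
Round to 4 dp: 0.6950

0.6950


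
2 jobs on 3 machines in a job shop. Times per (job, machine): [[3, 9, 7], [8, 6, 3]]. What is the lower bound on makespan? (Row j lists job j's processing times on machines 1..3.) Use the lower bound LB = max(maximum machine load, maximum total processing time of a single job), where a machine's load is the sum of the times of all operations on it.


Machine loads:
  Machine 1: 3 + 8 = 11
  Machine 2: 9 + 6 = 15
  Machine 3: 7 + 3 = 10
Max machine load = 15
Job totals:
  Job 1: 19
  Job 2: 17
Max job total = 19
Lower bound = max(15, 19) = 19

19


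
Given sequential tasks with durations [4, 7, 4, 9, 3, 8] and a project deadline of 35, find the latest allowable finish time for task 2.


LF(activity 2) = deadline - sum of successor durations
Successors: activities 3 through 6 with durations [4, 9, 3, 8]
Sum of successor durations = 24
LF = 35 - 24 = 11

11


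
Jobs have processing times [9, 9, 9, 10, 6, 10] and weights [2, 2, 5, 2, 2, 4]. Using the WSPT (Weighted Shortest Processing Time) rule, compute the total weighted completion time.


Compute p/w ratios and sort ascending (WSPT): [(9, 5), (10, 4), (6, 2), (9, 2), (9, 2), (10, 2)]
Compute weighted completion times:
  Job (p=9,w=5): C=9, w*C=5*9=45
  Job (p=10,w=4): C=19, w*C=4*19=76
  Job (p=6,w=2): C=25, w*C=2*25=50
  Job (p=9,w=2): C=34, w*C=2*34=68
  Job (p=9,w=2): C=43, w*C=2*43=86
  Job (p=10,w=2): C=53, w*C=2*53=106
Total weighted completion time = 431

431
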